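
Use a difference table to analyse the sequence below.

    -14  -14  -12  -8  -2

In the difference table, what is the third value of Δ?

D1: 0, 2, 4, 6
D2: 2, 2, 2

4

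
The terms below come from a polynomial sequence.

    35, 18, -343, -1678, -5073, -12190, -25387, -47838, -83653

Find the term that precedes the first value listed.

2

Δ: -17, -361, -1335, -3395, -7117, -13197, -22451, -35815
Δ²: -344, -974, -2060, -3722, -6080, -9254, -13364
Δ³: -630, -1086, -1662, -2358, -3174, -4110
Δ⁴: -456, -576, -696, -816, -936
Δ⁵: -120, -120, -120, -120
The fifth differences are constant at -120.
Work back: -456 + 120 = -336;  -630 + 336 = -294;  -344 + 294 = -50;  -17 + 50 = 33;  35 − 33 = 2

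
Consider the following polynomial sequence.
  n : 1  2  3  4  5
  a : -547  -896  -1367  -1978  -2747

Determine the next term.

Δ: -349 , -471 , -611 , -769
Δ²: -122 , -140 , -158
Δ³: -18 , -18
The third differences are constant (-18).
-158 − 18 = -176;  -769 − 176 = -945;  -2747 − 945 = -3692

-3692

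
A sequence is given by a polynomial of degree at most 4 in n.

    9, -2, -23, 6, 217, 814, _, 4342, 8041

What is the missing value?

2073

Using the first 6 terms:
D1: -11  -21  29  211  597
D2: -10  50  182  386
D3: 60  132  204
D4: 72  72
Constant fourth difference = 72.
Extend forward: 204 + 72 = 276;  386 + 276 = 662;  597 + 662 = 1259;  814 + 1259 = 2073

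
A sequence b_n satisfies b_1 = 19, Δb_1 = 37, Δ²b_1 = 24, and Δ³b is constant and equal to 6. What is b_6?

504

Build the table forward from the leading diagonal:
D3: 6, 6, 6, 6, 6, 6
D2: 24, 30, 36, 42, 48, 54
D1: 37, 61, 91, 127, 169, 217
b: 19, 56, 117, 208, 335, 504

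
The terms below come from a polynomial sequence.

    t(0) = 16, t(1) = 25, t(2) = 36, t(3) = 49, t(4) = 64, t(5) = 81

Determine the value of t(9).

9, 11, 13, 15, 17
2, 2, 2, 2
The second differences are constant (2).
17 + 2 = 19;  81 + 19 = 100
19 + 2 = 21;  100 + 21 = 121
21 + 2 = 23;  121 + 23 = 144
23 + 2 = 25;  144 + 25 = 169

169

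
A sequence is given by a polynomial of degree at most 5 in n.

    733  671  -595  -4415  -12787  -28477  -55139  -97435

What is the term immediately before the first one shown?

413

First differences: -62  -1266  -3820  -8372  -15690  -26662  -42296
Second differences: -1204  -2554  -4552  -7318  -10972  -15634
Third differences: -1350  -1998  -2766  -3654  -4662
Fourth differences: -648  -768  -888  -1008
Fifth differences: -120  -120  -120
The fifth differences are constant at -120.
Work back: -648 + 120 = -528;  -1350 + 528 = -822;  -1204 + 822 = -382;  -62 + 382 = 320;  733 − 320 = 413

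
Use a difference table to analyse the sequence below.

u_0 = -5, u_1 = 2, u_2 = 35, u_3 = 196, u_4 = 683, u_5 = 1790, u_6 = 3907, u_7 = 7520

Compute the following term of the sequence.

13211

First differences: 7, 33, 161, 487, 1107, 2117, 3613
Second differences: 26, 128, 326, 620, 1010, 1496
Third differences: 102, 198, 294, 390, 486
Fourth differences: 96, 96, 96, 96
Constant fourth difference = 96, so extend:
486 + 96 = 582;  1496 + 582 = 2078;  3613 + 2078 = 5691;  7520 + 5691 = 13211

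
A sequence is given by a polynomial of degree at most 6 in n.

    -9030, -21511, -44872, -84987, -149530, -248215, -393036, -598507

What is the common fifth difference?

D1: -12481, -23361, -40115, -64543, -98685, -144821, -205471
D2: -10880, -16754, -24428, -34142, -46136, -60650
D3: -5874, -7674, -9714, -11994, -14514
D4: -1800, -2040, -2280, -2520
D5: -240, -240, -240

-240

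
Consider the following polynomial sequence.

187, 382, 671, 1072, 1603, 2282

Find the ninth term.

Δ: 195  289  401  531  679
Δ²: 94  112  130  148
Δ³: 18  18  18
Constant third difference = 18, so extend:
148 + 18 = 166;  679 + 166 = 845;  2282 + 845 = 3127
166 + 18 = 184;  845 + 184 = 1029;  3127 + 1029 = 4156
184 + 18 = 202;  1029 + 202 = 1231;  4156 + 1231 = 5387

5387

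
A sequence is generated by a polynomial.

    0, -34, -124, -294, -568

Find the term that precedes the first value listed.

2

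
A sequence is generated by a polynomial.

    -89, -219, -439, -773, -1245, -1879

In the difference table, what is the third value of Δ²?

-138

Δ: -130, -220, -334, -472, -634
Δ²: -90, -114, -138, -162
Δ³: -24, -24, -24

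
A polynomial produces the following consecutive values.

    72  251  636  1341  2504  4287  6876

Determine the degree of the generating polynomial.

179, 385, 705, 1163, 1783, 2589
206, 320, 458, 620, 806
114, 138, 162, 186
24, 24, 24
The fourth differences are constant, so the polynomial has degree 4.

4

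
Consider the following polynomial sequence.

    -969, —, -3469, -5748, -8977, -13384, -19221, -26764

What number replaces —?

-1936

Using the last 6 terms:
D1: -2279, -3229, -4407, -5837, -7543
D2: -950, -1178, -1430, -1706
D3: -228, -252, -276
D4: -24, -24
Constant fourth difference = -24.
Extend backward: -228 + 24 = -204;  -950 + 204 = -746;  -2279 + 746 = -1533;  -3469 + 1533 = -1936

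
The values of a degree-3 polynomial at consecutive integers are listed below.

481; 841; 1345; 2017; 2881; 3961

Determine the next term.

5281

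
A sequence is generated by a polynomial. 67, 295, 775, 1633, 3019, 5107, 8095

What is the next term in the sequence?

First differences: 228, 480, 858, 1386, 2088, 2988
Second differences: 252, 378, 528, 702, 900
Third differences: 126, 150, 174, 198
Fourth differences: 24, 24, 24
The fourth differences are constant (24).
198 + 24 = 222;  900 + 222 = 1122;  2988 + 1122 = 4110;  8095 + 4110 = 12205

12205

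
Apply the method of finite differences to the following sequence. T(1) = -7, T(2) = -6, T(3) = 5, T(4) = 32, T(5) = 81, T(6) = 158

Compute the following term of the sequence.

269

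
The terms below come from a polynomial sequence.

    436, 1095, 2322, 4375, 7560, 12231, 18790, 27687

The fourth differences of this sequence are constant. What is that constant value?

48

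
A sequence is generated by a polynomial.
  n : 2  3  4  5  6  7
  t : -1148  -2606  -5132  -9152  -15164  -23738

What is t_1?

-404

First differences: -1458  -2526  -4020  -6012  -8574
Second differences: -1068  -1494  -1992  -2562
Third differences: -426  -498  -570
Fourth differences: -72  -72
The fourth differences are constant at -72.
Work back: -426 + 72 = -354;  -1068 + 354 = -714;  -1458 + 714 = -744;  -1148 + 744 = -404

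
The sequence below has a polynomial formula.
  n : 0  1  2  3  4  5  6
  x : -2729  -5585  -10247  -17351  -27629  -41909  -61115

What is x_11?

-270095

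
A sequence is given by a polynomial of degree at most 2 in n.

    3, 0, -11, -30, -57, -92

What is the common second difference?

-8

D1: -3, -11, -19, -27, -35
D2: -8, -8, -8, -8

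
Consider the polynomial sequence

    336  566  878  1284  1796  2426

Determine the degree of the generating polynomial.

3

Δ: 230, 312, 406, 512, 630
Δ²: 82, 94, 106, 118
Δ³: 12, 12, 12
The third differences are constant, so the polynomial has degree 3.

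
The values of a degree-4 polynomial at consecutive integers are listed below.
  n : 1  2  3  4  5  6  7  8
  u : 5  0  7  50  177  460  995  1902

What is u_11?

First differences: -5 , 7 , 43 , 127 , 283 , 535 , 907
Second differences: 12 , 36 , 84 , 156 , 252 , 372
Third differences: 24 , 48 , 72 , 96 , 120
Fourth differences: 24 , 24 , 24 , 24
The fourth differences are constant (24).
120 + 24 = 144;  372 + 144 = 516;  907 + 516 = 1423;  1902 + 1423 = 3325
144 + 24 = 168;  516 + 168 = 684;  1423 + 684 = 2107;  3325 + 2107 = 5432
168 + 24 = 192;  684 + 192 = 876;  2107 + 876 = 2983;  5432 + 2983 = 8415

8415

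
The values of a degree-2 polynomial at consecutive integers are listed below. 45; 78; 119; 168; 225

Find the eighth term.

444

D1: 33  41  49  57
D2: 8  8  8
Constant second difference = 8, so extend:
57 + 8 = 65;  225 + 65 = 290
65 + 8 = 73;  290 + 73 = 363
73 + 8 = 81;  363 + 81 = 444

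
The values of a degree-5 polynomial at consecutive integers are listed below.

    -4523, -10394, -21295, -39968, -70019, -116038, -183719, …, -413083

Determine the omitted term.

Using the first 7 terms:
First differences: -5871  -10901  -18673  -30051  -46019  -67681
Second differences: -5030  -7772  -11378  -15968  -21662
Third differences: -2742  -3606  -4590  -5694
Fourth differences: -864  -984  -1104
Fifth differences: -120  -120
Constant fifth difference = -120.
Extend forward: -1104 − 120 = -1224;  -5694 − 1224 = -6918;  -21662 − 6918 = -28580;  -67681 − 28580 = -96261;  -183719 − 96261 = -279980

-279980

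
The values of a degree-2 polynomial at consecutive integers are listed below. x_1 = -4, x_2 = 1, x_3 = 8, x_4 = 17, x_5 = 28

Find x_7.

D1: 5  7  9  11
D2: 2  2  2
The second differences are constant (2).
11 + 2 = 13;  28 + 13 = 41
13 + 2 = 15;  41 + 15 = 56

56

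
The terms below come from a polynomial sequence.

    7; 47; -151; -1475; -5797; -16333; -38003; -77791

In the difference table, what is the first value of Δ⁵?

Δ: 40, -198, -1324, -4322, -10536, -21670, -39788
Δ²: -238, -1126, -2998, -6214, -11134, -18118
Δ³: -888, -1872, -3216, -4920, -6984
Δ⁴: -984, -1344, -1704, -2064
Δ⁵: -360, -360, -360

-360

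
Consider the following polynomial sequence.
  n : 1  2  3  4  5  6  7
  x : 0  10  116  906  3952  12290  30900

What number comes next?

D1: 10, 106, 790, 3046, 8338, 18610
D2: 96, 684, 2256, 5292, 10272
D3: 588, 1572, 3036, 4980
D4: 984, 1464, 1944
D5: 480, 480
The fifth differences are constant (480).
1944 + 480 = 2424;  4980 + 2424 = 7404;  10272 + 7404 = 17676;  18610 + 17676 = 36286;  30900 + 36286 = 67186

67186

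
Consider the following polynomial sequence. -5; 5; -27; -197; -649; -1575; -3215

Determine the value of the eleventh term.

Δ: 10, -32, -170, -452, -926, -1640
Δ²: -42, -138, -282, -474, -714
Δ³: -96, -144, -192, -240
Δ⁴: -48, -48, -48
Fourth differences constant at -48.
-240 − 48 = -288;  -714 − 288 = -1002;  -1640 − 1002 = -2642;  -3215 − 2642 = -5857
-288 − 48 = -336;  -1002 − 336 = -1338;  -2642 − 1338 = -3980;  -5857 − 3980 = -9837
-336 − 48 = -384;  -1338 − 384 = -1722;  -3980 − 1722 = -5702;  -9837 − 5702 = -15539
-384 − 48 = -432;  -1722 − 432 = -2154;  -5702 − 2154 = -7856;  -15539 − 7856 = -23395

-23395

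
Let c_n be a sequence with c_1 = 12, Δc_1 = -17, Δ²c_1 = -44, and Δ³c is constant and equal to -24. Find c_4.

-195

Build the table forward from the leading diagonal:
Third differences: -24, -24, -24, -24
Second differences: -44, -68, -92, -116
First differences: -17, -61, -129, -221
c: 12, -5, -66, -195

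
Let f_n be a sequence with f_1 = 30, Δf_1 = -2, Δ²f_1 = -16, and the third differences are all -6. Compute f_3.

Build the table forward from the leading diagonal:
D3: -6, -6, -6
D2: -16, -22, -28
D1: -2, -18, -40
f: 30, 28, 10

10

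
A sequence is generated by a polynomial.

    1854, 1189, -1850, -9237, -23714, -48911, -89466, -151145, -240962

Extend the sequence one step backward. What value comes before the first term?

1471

D1: -665, -3039, -7387, -14477, -25197, -40555, -61679, -89817
D2: -2374, -4348, -7090, -10720, -15358, -21124, -28138
D3: -1974, -2742, -3630, -4638, -5766, -7014
D4: -768, -888, -1008, -1128, -1248
D5: -120, -120, -120, -120
The fifth differences are constant at -120.
Work back: -768 + 120 = -648;  -1974 + 648 = -1326;  -2374 + 1326 = -1048;  -665 + 1048 = 383;  1854 − 383 = 1471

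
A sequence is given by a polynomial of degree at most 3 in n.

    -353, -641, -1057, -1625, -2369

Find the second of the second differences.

D1: -288, -416, -568, -744
D2: -128, -152, -176
D3: -24, -24

-152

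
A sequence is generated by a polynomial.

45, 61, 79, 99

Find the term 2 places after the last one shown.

145

D1: 16 , 18 , 20
D2: 2 , 2
Second differences constant at 2.
20 + 2 = 22;  99 + 22 = 121
22 + 2 = 24;  121 + 24 = 145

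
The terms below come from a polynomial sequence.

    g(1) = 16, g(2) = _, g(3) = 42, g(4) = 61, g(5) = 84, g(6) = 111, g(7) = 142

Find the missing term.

Using the last 5 terms:
19  23  27  31
4  4  4
Constant second difference = 4.
Extend backward: 19 − 4 = 15;  42 − 15 = 27

27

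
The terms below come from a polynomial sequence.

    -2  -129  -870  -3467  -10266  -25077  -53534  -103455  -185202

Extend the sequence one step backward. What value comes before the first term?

9

First differences: -127  -741  -2597  -6799  -14811  -28457  -49921  -81747
Second differences: -614  -1856  -4202  -8012  -13646  -21464  -31826
Third differences: -1242  -2346  -3810  -5634  -7818  -10362
Fourth differences: -1104  -1464  -1824  -2184  -2544
Fifth differences: -360  -360  -360  -360
The fifth differences are constant at -360.
Work back: -1104 + 360 = -744;  -1242 + 744 = -498;  -614 + 498 = -116;  -127 + 116 = -11;  -2 + 11 = 9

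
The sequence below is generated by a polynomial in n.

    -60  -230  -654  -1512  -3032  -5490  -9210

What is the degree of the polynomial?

4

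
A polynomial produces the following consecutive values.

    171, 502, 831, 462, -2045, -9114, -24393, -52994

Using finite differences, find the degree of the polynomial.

First differences: 331, 329, -369, -2507, -7069, -15279, -28601
Second differences: -2, -698, -2138, -4562, -8210, -13322
Third differences: -696, -1440, -2424, -3648, -5112
Fourth differences: -744, -984, -1224, -1464
Fifth differences: -240, -240, -240
The fifth differences are constant, so the polynomial has degree 5.

5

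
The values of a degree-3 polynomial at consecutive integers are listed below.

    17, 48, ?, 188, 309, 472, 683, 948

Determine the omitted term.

103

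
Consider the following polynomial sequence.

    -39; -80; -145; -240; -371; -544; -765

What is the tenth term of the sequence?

-41  -65  -95  -131  -173  -221
-24  -30  -36  -42  -48
-6  -6  -6  -6
The third differences are constant (-6).
-48 − 6 = -54;  -221 − 54 = -275;  -765 − 275 = -1040
-54 − 6 = -60;  -275 − 60 = -335;  -1040 − 335 = -1375
-60 − 6 = -66;  -335 − 66 = -401;  -1375 − 401 = -1776

-1776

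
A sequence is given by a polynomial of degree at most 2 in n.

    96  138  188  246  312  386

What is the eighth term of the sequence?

558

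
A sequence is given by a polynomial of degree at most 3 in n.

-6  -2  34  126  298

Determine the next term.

First differences: 4 , 36 , 92 , 172
Second differences: 32 , 56 , 80
Third differences: 24 , 24
The third differences are constant (24).
80 + 24 = 104;  172 + 104 = 276;  298 + 276 = 574

574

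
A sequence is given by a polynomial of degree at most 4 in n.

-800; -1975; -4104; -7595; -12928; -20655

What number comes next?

Δ: -1175 , -2129 , -3491 , -5333 , -7727
Δ²: -954 , -1362 , -1842 , -2394
Δ³: -408 , -480 , -552
Δ⁴: -72 , -72
Fourth differences constant at -72.
-552 − 72 = -624;  -2394 − 624 = -3018;  -7727 − 3018 = -10745;  -20655 − 10745 = -31400

-31400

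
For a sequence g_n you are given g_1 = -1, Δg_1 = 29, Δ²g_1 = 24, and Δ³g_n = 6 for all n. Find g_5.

283

Build the table forward from the leading diagonal:
D3: 6, 6, 6, 6, 6
D2: 24, 30, 36, 42, 48
D1: 29, 53, 83, 119, 161
g: -1, 28, 81, 164, 283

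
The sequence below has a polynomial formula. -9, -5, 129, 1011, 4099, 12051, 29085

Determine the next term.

61339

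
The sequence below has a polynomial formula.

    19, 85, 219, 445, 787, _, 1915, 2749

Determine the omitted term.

Using the first 5 terms:
First differences: 66  134  226  342
Second differences: 68  92  116
Third differences: 24  24
Constant third difference = 24.
Extend forward: 116 + 24 = 140;  342 + 140 = 482;  787 + 482 = 1269

1269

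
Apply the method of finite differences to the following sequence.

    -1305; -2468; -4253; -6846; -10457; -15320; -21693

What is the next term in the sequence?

First differences: -1163  -1785  -2593  -3611  -4863  -6373
Second differences: -622  -808  -1018  -1252  -1510
Third differences: -186  -210  -234  -258
Fourth differences: -24  -24  -24
Fourth differences constant at -24.
-258 − 24 = -282;  -1510 − 282 = -1792;  -6373 − 1792 = -8165;  -21693 − 8165 = -29858

-29858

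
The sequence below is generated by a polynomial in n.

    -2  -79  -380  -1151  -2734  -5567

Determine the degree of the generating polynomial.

4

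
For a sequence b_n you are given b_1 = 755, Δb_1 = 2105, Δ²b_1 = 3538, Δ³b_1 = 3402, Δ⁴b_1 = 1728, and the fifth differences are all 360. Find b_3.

8503

Build the table forward from the leading diagonal:
Δ⁵: 360, 360, 360
Δ⁴: 1728, 2088, 2448
Δ³: 3402, 5130, 7218
Δ²: 3538, 6940, 12070
Δ: 2105, 5643, 12583
b: 755, 2860, 8503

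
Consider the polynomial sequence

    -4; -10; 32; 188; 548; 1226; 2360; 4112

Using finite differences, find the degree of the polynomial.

First differences: -6, 42, 156, 360, 678, 1134, 1752
Second differences: 48, 114, 204, 318, 456, 618
Third differences: 66, 90, 114, 138, 162
Fourth differences: 24, 24, 24, 24
The fourth differences are constant, so the polynomial has degree 4.

4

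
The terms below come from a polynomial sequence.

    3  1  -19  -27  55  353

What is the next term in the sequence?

1041

Δ: -2, -20, -8, 82, 298
Δ²: -18, 12, 90, 216
Δ³: 30, 78, 126
Δ⁴: 48, 48
Fourth differences constant at 48.
126 + 48 = 174;  216 + 174 = 390;  298 + 390 = 688;  353 + 688 = 1041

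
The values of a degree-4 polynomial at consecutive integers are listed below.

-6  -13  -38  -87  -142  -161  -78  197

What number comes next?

Δ: -7 , -25 , -49 , -55 , -19 , 83 , 275
Δ²: -18 , -24 , -6 , 36 , 102 , 192
Δ³: -6 , 18 , 42 , 66 , 90
Δ⁴: 24 , 24 , 24 , 24
Constant fourth difference = 24, so extend:
90 + 24 = 114;  192 + 114 = 306;  275 + 306 = 581;  197 + 581 = 778

778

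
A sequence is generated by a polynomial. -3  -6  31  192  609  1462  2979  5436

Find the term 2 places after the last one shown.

D1: -3  37  161  417  853  1517  2457
D2: 40  124  256  436  664  940
D3: 84  132  180  228  276
D4: 48  48  48  48
Fourth differences constant at 48.
276 + 48 = 324;  940 + 324 = 1264;  2457 + 1264 = 3721;  5436 + 3721 = 9157
324 + 48 = 372;  1264 + 372 = 1636;  3721 + 1636 = 5357;  9157 + 5357 = 14514

14514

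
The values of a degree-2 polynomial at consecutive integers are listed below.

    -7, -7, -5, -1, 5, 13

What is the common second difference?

2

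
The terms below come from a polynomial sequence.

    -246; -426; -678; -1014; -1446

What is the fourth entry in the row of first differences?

D1: -180, -252, -336, -432
D2: -72, -84, -96
D3: -12, -12

-432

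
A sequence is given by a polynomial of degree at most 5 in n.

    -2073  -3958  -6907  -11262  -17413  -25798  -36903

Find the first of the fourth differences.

-48

Δ: -1885, -2949, -4355, -6151, -8385, -11105
Δ²: -1064, -1406, -1796, -2234, -2720
Δ³: -342, -390, -438, -486
Δ⁴: -48, -48, -48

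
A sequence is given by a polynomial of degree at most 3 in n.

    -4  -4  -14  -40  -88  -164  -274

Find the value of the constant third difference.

-6

D1: 0, -10, -26, -48, -76, -110
D2: -10, -16, -22, -28, -34
D3: -6, -6, -6, -6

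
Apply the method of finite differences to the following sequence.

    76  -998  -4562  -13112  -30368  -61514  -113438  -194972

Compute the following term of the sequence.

-317132

Δ: -1074 , -3564 , -8550 , -17256 , -31146 , -51924 , -81534
Δ²: -2490 , -4986 , -8706 , -13890 , -20778 , -29610
Δ³: -2496 , -3720 , -5184 , -6888 , -8832
Δ⁴: -1224 , -1464 , -1704 , -1944
Δ⁵: -240 , -240 , -240
The fifth differences are constant (-240).
-1944 − 240 = -2184;  -8832 − 2184 = -11016;  -29610 − 11016 = -40626;  -81534 − 40626 = -122160;  -194972 − 122160 = -317132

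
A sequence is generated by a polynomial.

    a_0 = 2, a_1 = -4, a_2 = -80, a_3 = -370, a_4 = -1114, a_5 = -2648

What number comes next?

First differences: -6, -76, -290, -744, -1534
Second differences: -70, -214, -454, -790
Third differences: -144, -240, -336
Fourth differences: -96, -96
Constant fourth difference = -96, so extend:
-336 − 96 = -432;  -790 − 432 = -1222;  -1534 − 1222 = -2756;  -2648 − 2756 = -5404

-5404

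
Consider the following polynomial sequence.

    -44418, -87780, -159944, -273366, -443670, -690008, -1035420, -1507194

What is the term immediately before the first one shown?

-43362, -72164, -113422, -170304, -246338, -345412, -471774
-28802, -41258, -56882, -76034, -99074, -126362
-12456, -15624, -19152, -23040, -27288
-3168, -3528, -3888, -4248
-360, -360, -360
The fifth differences are constant at -360.
Work back: -3168 + 360 = -2808;  -12456 + 2808 = -9648;  -28802 + 9648 = -19154;  -43362 + 19154 = -24208;  -44418 + 24208 = -20210

-20210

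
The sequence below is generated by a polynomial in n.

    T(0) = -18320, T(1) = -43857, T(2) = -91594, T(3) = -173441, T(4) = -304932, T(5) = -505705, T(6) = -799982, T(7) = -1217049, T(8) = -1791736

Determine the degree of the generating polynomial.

5

D1: -25537, -47737, -81847, -131491, -200773, -294277, -417067, -574687
D2: -22200, -34110, -49644, -69282, -93504, -122790, -157620
D3: -11910, -15534, -19638, -24222, -29286, -34830
D4: -3624, -4104, -4584, -5064, -5544
D5: -480, -480, -480, -480
The fifth differences are constant, so the polynomial has degree 5.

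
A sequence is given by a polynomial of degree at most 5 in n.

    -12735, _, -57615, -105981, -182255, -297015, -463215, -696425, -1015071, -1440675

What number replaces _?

-28715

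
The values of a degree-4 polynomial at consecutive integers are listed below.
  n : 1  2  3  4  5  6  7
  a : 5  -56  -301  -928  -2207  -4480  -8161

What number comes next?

D1: -61  -245  -627  -1279  -2273  -3681
D2: -184  -382  -652  -994  -1408
D3: -198  -270  -342  -414
D4: -72  -72  -72
Fourth differences constant at -72.
-414 − 72 = -486;  -1408 − 486 = -1894;  -3681 − 1894 = -5575;  -8161 − 5575 = -13736

-13736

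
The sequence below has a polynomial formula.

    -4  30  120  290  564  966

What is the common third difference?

D1: 34, 90, 170, 274, 402
D2: 56, 80, 104, 128
D3: 24, 24, 24

24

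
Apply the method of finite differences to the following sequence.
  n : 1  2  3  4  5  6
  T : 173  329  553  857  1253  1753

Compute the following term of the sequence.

D1: 156, 224, 304, 396, 500
D2: 68, 80, 92, 104
D3: 12, 12, 12
The third differences are constant (12).
104 + 12 = 116;  500 + 116 = 616;  1753 + 616 = 2369

2369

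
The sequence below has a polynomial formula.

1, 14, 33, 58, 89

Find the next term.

126

First differences: 13  19  25  31
Second differences: 6  6  6
Second differences constant at 6.
31 + 6 = 37;  89 + 37 = 126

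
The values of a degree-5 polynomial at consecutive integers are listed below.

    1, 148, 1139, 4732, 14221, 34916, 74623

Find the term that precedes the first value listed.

First differences: 147  991  3593  9489  20695  39707
Second differences: 844  2602  5896  11206  19012
Third differences: 1758  3294  5310  7806
Fourth differences: 1536  2016  2496
Fifth differences: 480  480
The fifth differences are constant at 480.
Work back: 1536 − 480 = 1056;  1758 − 1056 = 702;  844 − 702 = 142;  147 − 142 = 5;  1 − 5 = -4

-4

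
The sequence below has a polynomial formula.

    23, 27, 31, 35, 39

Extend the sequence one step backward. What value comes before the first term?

First differences: 4  4  4  4
The first differences are constant at 4.
Work back: 23 − 4 = 19

19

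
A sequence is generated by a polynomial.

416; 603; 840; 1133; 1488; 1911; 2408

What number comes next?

First differences: 187  237  293  355  423  497
Second differences: 50  56  62  68  74
Third differences: 6  6  6  6
Constant third difference = 6, so extend:
74 + 6 = 80;  497 + 80 = 577;  2408 + 577 = 2985

2985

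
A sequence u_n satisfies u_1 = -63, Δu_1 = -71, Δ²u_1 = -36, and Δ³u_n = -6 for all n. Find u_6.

Build the table forward from the leading diagonal:
Third differences: -6  -6  -6  -6  -6  -6
Second differences: -36  -42  -48  -54  -60  -66
First differences: -71  -107  -149  -197  -251  -311
u: -63  -134  -241  -390  -587  -838

-838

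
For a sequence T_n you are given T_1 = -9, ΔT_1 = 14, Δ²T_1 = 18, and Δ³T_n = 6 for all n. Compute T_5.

Build the table forward from the leading diagonal:
Δ³: 6, 6, 6, 6, 6
Δ²: 18, 24, 30, 36, 42
Δ: 14, 32, 56, 86, 122
T: -9, 5, 37, 93, 179

179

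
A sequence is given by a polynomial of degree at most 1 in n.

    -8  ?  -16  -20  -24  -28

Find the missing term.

Using the last 4 terms:
D1: -4  -4  -4
Constant first difference = -4.
Extend backward: -16 + 4 = -12

-12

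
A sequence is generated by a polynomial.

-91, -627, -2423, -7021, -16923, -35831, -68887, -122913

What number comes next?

-206651

Δ: -536, -1796, -4598, -9902, -18908, -33056, -54026
Δ²: -1260, -2802, -5304, -9006, -14148, -20970
Δ³: -1542, -2502, -3702, -5142, -6822
Δ⁴: -960, -1200, -1440, -1680
Δ⁵: -240, -240, -240
The fifth differences are constant (-240).
-1680 − 240 = -1920;  -6822 − 1920 = -8742;  -20970 − 8742 = -29712;  -54026 − 29712 = -83738;  -122913 − 83738 = -206651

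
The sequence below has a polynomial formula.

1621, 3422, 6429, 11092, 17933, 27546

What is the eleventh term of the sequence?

143021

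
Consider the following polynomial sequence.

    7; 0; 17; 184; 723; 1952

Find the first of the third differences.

126

D1: -7, 17, 167, 539, 1229
D2: 24, 150, 372, 690
D3: 126, 222, 318
D4: 96, 96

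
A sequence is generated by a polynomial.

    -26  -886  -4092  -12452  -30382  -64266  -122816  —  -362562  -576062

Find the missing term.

-217432

Using the first 7 terms:
Δ: -860, -3206, -8360, -17930, -33884, -58550
Δ²: -2346, -5154, -9570, -15954, -24666
Δ³: -2808, -4416, -6384, -8712
Δ⁴: -1608, -1968, -2328
Δ⁵: -360, -360
Constant fifth difference = -360.
Extend forward: -2328 − 360 = -2688;  -8712 − 2688 = -11400;  -24666 − 11400 = -36066;  -58550 − 36066 = -94616;  -122816 − 94616 = -217432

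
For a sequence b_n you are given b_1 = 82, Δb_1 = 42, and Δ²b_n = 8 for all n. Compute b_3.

Build the table forward from the leading diagonal:
Δ²: 8  8  8
Δ: 42  50  58
b: 82  124  174

174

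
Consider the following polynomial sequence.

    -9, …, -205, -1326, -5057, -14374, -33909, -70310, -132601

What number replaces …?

Using the last 7 terms:
Δ: -1121, -3731, -9317, -19535, -36401, -62291
Δ²: -2610, -5586, -10218, -16866, -25890
Δ³: -2976, -4632, -6648, -9024
Δ⁴: -1656, -2016, -2376
Δ⁵: -360, -360
Constant fifth difference = -360.
Extend backward: -1656 + 360 = -1296;  -2976 + 1296 = -1680;  -2610 + 1680 = -930;  -1121 + 930 = -191;  -205 + 191 = -14

-14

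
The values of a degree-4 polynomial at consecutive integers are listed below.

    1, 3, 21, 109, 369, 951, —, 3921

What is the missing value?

2053

Using the first 6 terms:
First differences: 2, 18, 88, 260, 582
Second differences: 16, 70, 172, 322
Third differences: 54, 102, 150
Fourth differences: 48, 48
Constant fourth difference = 48.
Extend forward: 150 + 48 = 198;  322 + 198 = 520;  582 + 520 = 1102;  951 + 1102 = 2053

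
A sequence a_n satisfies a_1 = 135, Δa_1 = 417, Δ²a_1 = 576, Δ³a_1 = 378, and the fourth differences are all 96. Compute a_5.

Build the table forward from the leading diagonal:
Fourth differences: 96  96  96  96  96
Third differences: 378  474  570  666  762
Second differences: 576  954  1428  1998  2664
First differences: 417  993  1947  3375  5373
a: 135  552  1545  3492  6867

6867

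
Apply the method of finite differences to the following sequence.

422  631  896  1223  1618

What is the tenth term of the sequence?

4823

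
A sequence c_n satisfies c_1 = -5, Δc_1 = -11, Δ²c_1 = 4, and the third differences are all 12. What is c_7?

229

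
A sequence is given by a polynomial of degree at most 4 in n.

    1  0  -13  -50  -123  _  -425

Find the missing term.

-244

Using the first 5 terms:
D1: -1  -13  -37  -73
D2: -12  -24  -36
D3: -12  -12
Constant third difference = -12.
Extend forward: -36 − 12 = -48;  -73 − 48 = -121;  -123 − 121 = -244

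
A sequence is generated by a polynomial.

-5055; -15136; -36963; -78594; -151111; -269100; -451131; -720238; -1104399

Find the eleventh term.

-2357395

Δ: -10081, -21827, -41631, -72517, -117989, -182031, -269107, -384161
Δ²: -11746, -19804, -30886, -45472, -64042, -87076, -115054
Δ³: -8058, -11082, -14586, -18570, -23034, -27978
Δ⁴: -3024, -3504, -3984, -4464, -4944
Δ⁵: -480, -480, -480, -480
The fifth differences are constant (-480).
-4944 − 480 = -5424;  -27978 − 5424 = -33402;  -115054 − 33402 = -148456;  -384161 − 148456 = -532617;  -1104399 − 532617 = -1637016
-5424 − 480 = -5904;  -33402 − 5904 = -39306;  -148456 − 39306 = -187762;  -532617 − 187762 = -720379;  -1637016 − 720379 = -2357395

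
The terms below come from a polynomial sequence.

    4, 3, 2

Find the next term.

1

D1: -1  -1
First differences constant at -1.
2 − 1 = 1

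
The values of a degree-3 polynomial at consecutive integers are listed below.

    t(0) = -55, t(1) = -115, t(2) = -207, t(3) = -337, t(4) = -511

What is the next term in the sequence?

-735

D1: -60, -92, -130, -174
D2: -32, -38, -44
D3: -6, -6
Third differences constant at -6.
-44 − 6 = -50;  -174 − 50 = -224;  -511 − 224 = -735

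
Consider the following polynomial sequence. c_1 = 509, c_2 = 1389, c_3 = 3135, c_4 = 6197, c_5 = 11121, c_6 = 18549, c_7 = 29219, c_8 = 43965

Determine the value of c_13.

880 , 1746 , 3062 , 4924 , 7428 , 10670 , 14746
866 , 1316 , 1862 , 2504 , 3242 , 4076
450 , 546 , 642 , 738 , 834
96 , 96 , 96 , 96
Constant fourth difference = 96, so extend:
834 + 96 = 930;  4076 + 930 = 5006;  14746 + 5006 = 19752;  43965 + 19752 = 63717
930 + 96 = 1026;  5006 + 1026 = 6032;  19752 + 6032 = 25784;  63717 + 25784 = 89501
1026 + 96 = 1122;  6032 + 1122 = 7154;  25784 + 7154 = 32938;  89501 + 32938 = 122439
1122 + 96 = 1218;  7154 + 1218 = 8372;  32938 + 8372 = 41310;  122439 + 41310 = 163749
1218 + 96 = 1314;  8372 + 1314 = 9686;  41310 + 9686 = 50996;  163749 + 50996 = 214745

214745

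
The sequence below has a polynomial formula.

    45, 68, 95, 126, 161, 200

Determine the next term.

243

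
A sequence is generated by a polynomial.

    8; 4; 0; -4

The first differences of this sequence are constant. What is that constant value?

D1: -4, -4, -4

-4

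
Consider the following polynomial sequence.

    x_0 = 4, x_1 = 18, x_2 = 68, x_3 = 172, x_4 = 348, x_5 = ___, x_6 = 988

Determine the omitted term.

614

Using the first 5 terms:
Δ: 14, 50, 104, 176
Δ²: 36, 54, 72
Δ³: 18, 18
Constant third difference = 18.
Extend forward: 72 + 18 = 90;  176 + 90 = 266;  348 + 266 = 614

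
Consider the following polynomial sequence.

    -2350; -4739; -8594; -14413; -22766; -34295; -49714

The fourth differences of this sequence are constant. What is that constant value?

Δ: -2389, -3855, -5819, -8353, -11529, -15419
Δ²: -1466, -1964, -2534, -3176, -3890
Δ³: -498, -570, -642, -714
Δ⁴: -72, -72, -72

-72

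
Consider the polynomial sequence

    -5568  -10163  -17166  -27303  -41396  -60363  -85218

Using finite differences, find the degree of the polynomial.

4

D1: -4595, -7003, -10137, -14093, -18967, -24855
D2: -2408, -3134, -3956, -4874, -5888
D3: -726, -822, -918, -1014
D4: -96, -96, -96
The fourth differences are constant, so the polynomial has degree 4.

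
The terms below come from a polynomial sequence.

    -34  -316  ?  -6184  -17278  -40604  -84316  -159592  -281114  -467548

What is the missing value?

-1712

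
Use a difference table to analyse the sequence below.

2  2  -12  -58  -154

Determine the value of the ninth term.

-1398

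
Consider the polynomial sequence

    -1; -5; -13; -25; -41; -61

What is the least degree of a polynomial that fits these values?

D1: -4, -8, -12, -16, -20
D2: -4, -4, -4, -4
The second differences are constant, so the polynomial has degree 2.

2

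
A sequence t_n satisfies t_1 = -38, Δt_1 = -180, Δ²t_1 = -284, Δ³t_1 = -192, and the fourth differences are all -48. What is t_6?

-5938

Build the table forward from the leading diagonal:
D4: -48  -48  -48  -48  -48  -48
D3: -192  -240  -288  -336  -384  -432
D2: -284  -476  -716  -1004  -1340  -1724
D1: -180  -464  -940  -1656  -2660  -4000
t: -38  -218  -682  -1622  -3278  -5938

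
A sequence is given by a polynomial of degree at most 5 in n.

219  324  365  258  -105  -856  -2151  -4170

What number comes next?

-7117

105 , 41 , -107 , -363 , -751 , -1295 , -2019
-64 , -148 , -256 , -388 , -544 , -724
-84 , -108 , -132 , -156 , -180
-24 , -24 , -24 , -24
Fourth differences constant at -24.
-180 − 24 = -204;  -724 − 204 = -928;  -2019 − 928 = -2947;  -4170 − 2947 = -7117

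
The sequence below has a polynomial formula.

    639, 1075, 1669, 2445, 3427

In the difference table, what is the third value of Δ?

D1: 436, 594, 776, 982
D2: 158, 182, 206
D3: 24, 24

776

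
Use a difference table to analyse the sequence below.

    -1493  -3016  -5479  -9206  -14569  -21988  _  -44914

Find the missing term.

-31931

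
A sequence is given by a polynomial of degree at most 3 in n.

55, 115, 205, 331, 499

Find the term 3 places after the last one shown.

Δ: 60, 90, 126, 168
Δ²: 30, 36, 42
Δ³: 6, 6
Third differences constant at 6.
42 + 6 = 48;  168 + 48 = 216;  499 + 216 = 715
48 + 6 = 54;  216 + 54 = 270;  715 + 270 = 985
54 + 6 = 60;  270 + 60 = 330;  985 + 330 = 1315

1315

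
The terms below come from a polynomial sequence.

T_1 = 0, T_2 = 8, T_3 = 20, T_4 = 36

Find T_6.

80

Δ: 8, 12, 16
Δ²: 4, 4
Constant second difference = 4, so extend:
16 + 4 = 20;  36 + 20 = 56
20 + 4 = 24;  56 + 24 = 80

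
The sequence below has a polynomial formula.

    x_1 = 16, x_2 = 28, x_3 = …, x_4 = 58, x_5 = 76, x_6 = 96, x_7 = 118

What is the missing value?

Using the last 4 terms:
D1: 18, 20, 22
D2: 2, 2
Constant second difference = 2.
Extend backward: 18 − 2 = 16;  58 − 16 = 42

42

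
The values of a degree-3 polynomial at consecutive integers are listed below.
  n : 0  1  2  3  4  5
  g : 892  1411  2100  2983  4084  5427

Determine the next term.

519  689  883  1101  1343
170  194  218  242
24  24  24
Third differences constant at 24.
242 + 24 = 266;  1343 + 266 = 1609;  5427 + 1609 = 7036

7036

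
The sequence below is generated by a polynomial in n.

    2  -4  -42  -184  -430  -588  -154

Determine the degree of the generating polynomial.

First differences: -6, -38, -142, -246, -158, 434
Second differences: -32, -104, -104, 88, 592
Third differences: -72, 0, 192, 504
Fourth differences: 72, 192, 312
Fifth differences: 120, 120
The fifth differences are constant, so the polynomial has degree 5.

5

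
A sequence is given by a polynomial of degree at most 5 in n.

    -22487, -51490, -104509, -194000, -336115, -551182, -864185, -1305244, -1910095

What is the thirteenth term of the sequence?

-6905579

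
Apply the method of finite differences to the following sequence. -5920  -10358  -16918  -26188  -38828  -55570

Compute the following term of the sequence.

-77218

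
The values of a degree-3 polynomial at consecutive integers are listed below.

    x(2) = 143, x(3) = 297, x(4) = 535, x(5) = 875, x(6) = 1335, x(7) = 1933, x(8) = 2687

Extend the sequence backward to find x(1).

55

First differences: 154  238  340  460  598  754
Second differences: 84  102  120  138  156
Third differences: 18  18  18  18
The third differences are constant at 18.
Work back: 84 − 18 = 66;  154 − 66 = 88;  143 − 88 = 55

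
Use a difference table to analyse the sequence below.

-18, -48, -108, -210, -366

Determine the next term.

-588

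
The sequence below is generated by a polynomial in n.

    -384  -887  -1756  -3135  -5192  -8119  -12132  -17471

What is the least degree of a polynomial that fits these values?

4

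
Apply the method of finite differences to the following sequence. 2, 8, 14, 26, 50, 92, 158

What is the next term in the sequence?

254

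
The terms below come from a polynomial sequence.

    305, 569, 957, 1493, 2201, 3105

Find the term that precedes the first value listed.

141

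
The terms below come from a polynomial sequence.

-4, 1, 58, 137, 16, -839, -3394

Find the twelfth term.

-120839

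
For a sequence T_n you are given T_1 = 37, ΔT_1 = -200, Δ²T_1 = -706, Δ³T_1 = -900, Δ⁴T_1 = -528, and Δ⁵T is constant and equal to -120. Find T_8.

Build the table forward from the leading diagonal:
Δ⁵: -120, -120, -120, -120, -120, -120, -120, -120
Δ⁴: -528, -648, -768, -888, -1008, -1128, -1248, -1368
Δ³: -900, -1428, -2076, -2844, -3732, -4740, -5868, -7116
Δ²: -706, -1606, -3034, -5110, -7954, -11686, -16426, -22294
Δ: -200, -906, -2512, -5546, -10656, -18610, -30296, -46722
T: 37, -163, -1069, -3581, -9127, -19783, -38393, -68689

-68689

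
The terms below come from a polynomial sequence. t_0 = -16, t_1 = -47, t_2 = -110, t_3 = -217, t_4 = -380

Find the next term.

Δ: -31, -63, -107, -163
Δ²: -32, -44, -56
Δ³: -12, -12
The third differences are constant (-12).
-56 − 12 = -68;  -163 − 68 = -231;  -380 − 231 = -611

-611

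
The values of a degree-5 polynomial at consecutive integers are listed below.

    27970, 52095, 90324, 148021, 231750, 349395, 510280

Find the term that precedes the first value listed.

D1: 24125, 38229, 57697, 83729, 117645, 160885
D2: 14104, 19468, 26032, 33916, 43240
D3: 5364, 6564, 7884, 9324
D4: 1200, 1320, 1440
D5: 120, 120
The fifth differences are constant at 120.
Work back: 1200 − 120 = 1080;  5364 − 1080 = 4284;  14104 − 4284 = 9820;  24125 − 9820 = 14305;  27970 − 14305 = 13665

13665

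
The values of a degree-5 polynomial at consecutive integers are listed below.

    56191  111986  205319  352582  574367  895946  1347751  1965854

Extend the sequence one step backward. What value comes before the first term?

D1: 55795  93333  147263  221785  321579  451805  618103
D2: 37538  53930  74522  99794  130226  166298
D3: 16392  20592  25272  30432  36072
D4: 4200  4680  5160  5640
D5: 480  480  480
The fifth differences are constant at 480.
Work back: 4200 − 480 = 3720;  16392 − 3720 = 12672;  37538 − 12672 = 24866;  55795 − 24866 = 30929;  56191 − 30929 = 25262

25262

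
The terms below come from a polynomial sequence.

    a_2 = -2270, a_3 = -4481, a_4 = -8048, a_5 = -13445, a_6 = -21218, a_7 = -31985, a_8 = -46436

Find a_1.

Δ: -2211, -3567, -5397, -7773, -10767, -14451
Δ²: -1356, -1830, -2376, -2994, -3684
Δ³: -474, -546, -618, -690
Δ⁴: -72, -72, -72
The fourth differences are constant at -72.
Work back: -474 + 72 = -402;  -1356 + 402 = -954;  -2211 + 954 = -1257;  -2270 + 1257 = -1013

-1013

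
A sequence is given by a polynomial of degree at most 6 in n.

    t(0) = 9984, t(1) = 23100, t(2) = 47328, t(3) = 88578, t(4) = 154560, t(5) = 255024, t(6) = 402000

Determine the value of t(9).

13116 , 24228 , 41250 , 65982 , 100464 , 146976
11112 , 17022 , 24732 , 34482 , 46512
5910 , 7710 , 9750 , 12030
1800 , 2040 , 2280
240 , 240
Fifth differences constant at 240.
2280 + 240 = 2520;  12030 + 2520 = 14550;  46512 + 14550 = 61062;  146976 + 61062 = 208038;  402000 + 208038 = 610038
2520 + 240 = 2760;  14550 + 2760 = 17310;  61062 + 17310 = 78372;  208038 + 78372 = 286410;  610038 + 286410 = 896448
2760 + 240 = 3000;  17310 + 3000 = 20310;  78372 + 20310 = 98682;  286410 + 98682 = 385092;  896448 + 385092 = 1281540

1281540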